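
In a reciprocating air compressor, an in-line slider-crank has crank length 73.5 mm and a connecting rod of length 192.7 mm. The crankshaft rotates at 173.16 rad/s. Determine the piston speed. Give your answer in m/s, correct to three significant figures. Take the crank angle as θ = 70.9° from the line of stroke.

13.6

ω = 173.2 rad/s
For an in-line slider-crank, x = r cosθ + √(L² − r² sin²θ), so v = −rω sinθ·[1 + r cosθ/√(L² − r² sin²θ)].
With r = 0.0735 m, L = 0.1927 m, θ = 70.9°: √(L² − r² sin²θ) = 0.17975 m.
v = −0.0735·173.2·0.94495·[1 + 0.0735·0.32722/0.17975] = -13.636 m/s.
|v| = 13.636 m/s.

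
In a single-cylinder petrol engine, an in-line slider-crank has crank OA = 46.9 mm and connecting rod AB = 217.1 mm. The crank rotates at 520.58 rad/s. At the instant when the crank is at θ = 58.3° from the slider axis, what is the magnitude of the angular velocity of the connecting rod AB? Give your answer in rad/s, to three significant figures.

60.1

ω = 520.6 rad/s
The rod makes angle φ with the slider axis where L sinφ = r sinθ; differentiating, L cosφ·φ̇ = r ω cosθ.
L cosφ = √(L² − r² sin²θ) = 0.2134 m.
|ω_rod| = r ω |cosθ| / √(L² − r² sin²θ) = 0.0469·520.6·0.52547/0.2134 = 60.119 rad/s.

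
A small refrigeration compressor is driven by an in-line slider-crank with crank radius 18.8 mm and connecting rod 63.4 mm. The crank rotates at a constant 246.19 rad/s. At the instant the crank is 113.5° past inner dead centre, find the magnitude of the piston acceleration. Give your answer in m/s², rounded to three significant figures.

689

ω = 246.2 rad/s
x(θ) = r cosθ + √(L² − r² sin²θ); with ω constant, a = ω²·d²x/dθ².
d²x/dθ² = −r cosθ − r²(cos2θ)/√u − r⁴ sin²2θ/(4u^{3/2}),  u = L² − r² sin²θ = 0.00372232 m².
Substituting r = 0.0188 m, L = 0.0634 m, θ = 113.5°: d²x/dθ² = +0.011374 m.
a = ω²·d²x/dθ² = (246.2)²·(+0.011374) = +689.36 m/s²;  |a| = 689.36 m/s².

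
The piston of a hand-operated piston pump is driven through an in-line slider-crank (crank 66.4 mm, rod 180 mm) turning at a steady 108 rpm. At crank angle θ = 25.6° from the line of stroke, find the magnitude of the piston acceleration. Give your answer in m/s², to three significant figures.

ω = 2π·108/60 = 11.31 rad/s
x(θ) = r cosθ + √(L² − r² sin²θ); with ω constant, a = ω²·d²x/dθ².
d²x/dθ² = −r cosθ − r²(cos2θ)/√u − r⁴ sin²2θ/(4u^{3/2}),  u = L² − r² sin²θ = 0.0315769 m².
Substituting r = 0.0664 m, L = 0.18 m, θ = 25.6°: d²x/dθ² = -0.075955 m.
a = ω²·d²x/dθ² = (11.31)²·(-0.075955) = -9.7154 m/s²;  |a| = 9.7154 m/s².

9.72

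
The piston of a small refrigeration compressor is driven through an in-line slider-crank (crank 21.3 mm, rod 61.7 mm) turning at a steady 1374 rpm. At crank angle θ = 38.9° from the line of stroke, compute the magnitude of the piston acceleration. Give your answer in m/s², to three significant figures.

ω = 2π·1374/60 = 143.9 rad/s
x(θ) = r cosθ + √(L² − r² sin²θ); with ω constant, a = ω²·d²x/dθ².
d²x/dθ² = −r cosθ − r²(cos2θ)/√u − r⁴ sin²2θ/(4u^{3/2}),  u = L² − r² sin²θ = 0.00362798 m².
Substituting r = 0.0213 m, L = 0.0617 m, θ = 38.9°: d²x/dθ² = -0.018393 m.
a = ω²·d²x/dθ² = (143.9)²·(-0.018393) = -380.79 m/s²;  |a| = 380.79 m/s².

381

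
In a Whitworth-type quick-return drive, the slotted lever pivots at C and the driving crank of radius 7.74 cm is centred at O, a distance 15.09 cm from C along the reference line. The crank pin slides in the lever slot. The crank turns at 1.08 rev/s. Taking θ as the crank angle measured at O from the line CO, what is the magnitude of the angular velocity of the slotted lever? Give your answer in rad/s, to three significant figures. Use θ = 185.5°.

ω = 6.786 rad/s (from 1.08 rev/s).
Crank pin A relative to C: A = (d + r cosθ, r sinθ); lever angle φ = atan2(r sinθ, d + r cosθ).
Differentiating tanφ: φ̇ = rω(d cosθ + r)/(d² + r² + 2dr cosθ).
d² + r² + 2dr cosθ = |CA|² = 0.00550979 m²;  d cosθ + r = -0.072805 m.
|ω_lever| = |0.0774·6.786·-0.072805| / 0.00550979 = 6.9402 rad/s.

6.94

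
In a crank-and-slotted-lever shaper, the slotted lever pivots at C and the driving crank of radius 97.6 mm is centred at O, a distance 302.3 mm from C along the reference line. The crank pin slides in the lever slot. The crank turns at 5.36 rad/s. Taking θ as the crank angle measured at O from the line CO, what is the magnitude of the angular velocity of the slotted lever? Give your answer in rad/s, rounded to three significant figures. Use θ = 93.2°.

0.433

ω = 5.36 rad/s
Crank pin A relative to C: A = (d + r cosθ, r sinθ); lever angle φ = atan2(r sinθ, d + r cosθ).
Differentiating tanφ: φ̇ = rω(d cosθ + r)/(d² + r² + 2dr cosθ).
d² + r² + 2dr cosθ = |CA|² = 0.0976171 m²;  d cosθ + r = +0.080725 m.
|ω_lever| = |0.0976·5.36·+0.080725| / 0.0976171 = 0.43261 rad/s.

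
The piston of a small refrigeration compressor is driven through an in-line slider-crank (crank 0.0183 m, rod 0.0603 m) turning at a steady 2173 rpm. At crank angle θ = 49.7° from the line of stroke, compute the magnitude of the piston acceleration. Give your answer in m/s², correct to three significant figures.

572

ω = 2π·2173/60 = 227.6 rad/s
x(θ) = r cosθ + √(L² − r² sin²θ); with ω constant, a = ω²·d²x/dθ².
d²x/dθ² = −r cosθ − r²(cos2θ)/√u − r⁴ sin²2θ/(4u^{3/2}),  u = L² − r² sin²θ = 0.0034413 m².
Substituting r = 0.0183 m, L = 0.0603 m, θ = 49.7°: d²x/dθ² = -0.011039 m.
a = ω²·d²x/dθ² = (227.6)²·(-0.011039) = -571.62 m/s²;  |a| = 571.62 m/s².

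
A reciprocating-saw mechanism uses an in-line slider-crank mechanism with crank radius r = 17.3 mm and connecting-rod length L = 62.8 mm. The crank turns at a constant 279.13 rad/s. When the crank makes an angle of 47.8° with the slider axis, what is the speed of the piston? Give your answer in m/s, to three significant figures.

4.25

ω = 279.1 rad/s
For an in-line slider-crank, x = r cosθ + √(L² − r² sin²θ), so v = −rω sinθ·[1 + r cosθ/√(L² − r² sin²θ)].
With r = 0.0173 m, L = 0.0628 m, θ = 47.8°: √(L² − r² sin²θ) = 0.061478 m.
v = −0.0173·279.1·0.74080·[1 + 0.0173·0.67172/0.061478] = -4.2535 m/s.
|v| = 4.2535 m/s.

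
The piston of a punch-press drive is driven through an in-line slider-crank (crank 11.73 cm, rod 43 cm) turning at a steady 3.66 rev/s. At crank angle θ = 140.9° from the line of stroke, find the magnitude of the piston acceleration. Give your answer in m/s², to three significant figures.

44.3

ω = 2π·3.66 = 23 rad/s
x(θ) = r cosθ + √(L² − r² sin²θ); with ω constant, a = ω²·d²x/dθ².
d²x/dθ² = −r cosθ − r²(cos2θ)/√u − r⁴ sin²2θ/(4u^{3/2}),  u = L² − r² sin²θ = 0.179427 m².
Substituting r = 0.1173 m, L = 0.43 m, θ = 140.9°: d²x/dθ² = +0.083791 m.
a = ω²·d²x/dθ² = (23)²·(+0.083791) = +44.312 m/s²;  |a| = 44.312 m/s².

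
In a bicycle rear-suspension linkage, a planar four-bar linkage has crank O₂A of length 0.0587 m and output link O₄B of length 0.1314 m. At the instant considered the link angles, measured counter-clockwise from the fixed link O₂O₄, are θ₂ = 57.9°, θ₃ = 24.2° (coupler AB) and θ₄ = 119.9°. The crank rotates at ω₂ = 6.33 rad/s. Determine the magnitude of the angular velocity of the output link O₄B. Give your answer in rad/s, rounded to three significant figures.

1.58

ω₂ = 6.33 rad/s
Differentiating the loop-closure r₂e^{iθ₂}+r₃e^{iθ₃}=r₁+r₄e^{iθ₄} gives r₂ω₂e^{iθ₂}+r₃ω₃e^{iθ₃}=r₄ω₄e^{iθ₄}.
Eliminating the other unknown: ω₄ = r₂ω₂ sin(θ₂−θ₃) / [r₄ sin(θ₄−θ₃)].
Numerator sine = +0.55484; denominator sine = +0.99506.
Result = 0.0587·6.33·(+0.55484) / (0.1314·(+0.99506)) = +1.5768 rad/s; magnitude 1.5768 rad/s.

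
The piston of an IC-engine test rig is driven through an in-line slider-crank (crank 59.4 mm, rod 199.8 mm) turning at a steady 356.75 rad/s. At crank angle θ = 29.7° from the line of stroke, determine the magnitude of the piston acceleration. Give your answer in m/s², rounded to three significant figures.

7760

ω = 356.8 rad/s
x(θ) = r cosθ + √(L² − r² sin²θ); with ω constant, a = ω²·d²x/dθ².
d²x/dθ² = −r cosθ − r²(cos2θ)/√u − r⁴ sin²2θ/(4u^{3/2}),  u = L² − r² sin²θ = 0.0390539 m².
Substituting r = 0.0594 m, L = 0.1998 m, θ = 29.7°: d²x/dθ² = -0.060984 m.
a = ω²·d²x/dθ² = (356.8)²·(-0.060984) = -7761.5 m/s²;  |a| = 7761.5 m/s².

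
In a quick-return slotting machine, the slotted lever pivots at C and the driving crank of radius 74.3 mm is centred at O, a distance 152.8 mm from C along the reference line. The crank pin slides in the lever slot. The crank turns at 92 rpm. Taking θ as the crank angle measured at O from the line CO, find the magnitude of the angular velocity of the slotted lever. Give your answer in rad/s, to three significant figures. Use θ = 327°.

3.02

ω = 9.634 rad/s (from 92 rpm).
Crank pin A relative to C: A = (d + r cosθ, r sinθ); lever angle φ = atan2(r sinθ, d + r cosθ).
Differentiating tanφ: φ̇ = rω(d cosθ + r)/(d² + r² + 2dr cosθ).
d² + r² + 2dr cosθ = |CA|² = 0.0479113 m²;  d cosθ + r = +0.20245 m.
|ω_lever| = |0.0743·9.634·+0.20245| / 0.0479113 = 3.0247 rad/s.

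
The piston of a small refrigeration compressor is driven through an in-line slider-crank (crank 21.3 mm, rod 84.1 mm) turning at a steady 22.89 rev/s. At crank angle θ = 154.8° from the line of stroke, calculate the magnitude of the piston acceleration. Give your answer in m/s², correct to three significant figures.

326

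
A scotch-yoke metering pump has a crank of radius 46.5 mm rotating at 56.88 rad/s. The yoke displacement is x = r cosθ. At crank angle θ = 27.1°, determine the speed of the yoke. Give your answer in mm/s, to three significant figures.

ω = 56.88 rad/s
x = r cosθ ⇒ ẋ = −rω sinθ.
|v| = rω|sinθ| = 0.0465·56.88·|sin 27.1°| = 1.2049 m/s = 1204.9 mm/s.

1200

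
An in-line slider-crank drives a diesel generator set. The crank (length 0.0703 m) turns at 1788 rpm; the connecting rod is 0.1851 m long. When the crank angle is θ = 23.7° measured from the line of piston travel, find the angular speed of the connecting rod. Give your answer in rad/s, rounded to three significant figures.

65.9

ω = 187.2 rad/s (converted from 1788 rpm).
The rod makes angle φ with the slider axis where L sinφ = r sinθ; differentiating, L cosφ·φ̇ = r ω cosθ.
L cosφ = √(L² − r² sin²θ) = 0.18293 m.
|ω_rod| = r ω |cosθ| / √(L² − r² sin²θ) = 0.0703·187.2·0.91566/0.18293 = 65.887 rad/s.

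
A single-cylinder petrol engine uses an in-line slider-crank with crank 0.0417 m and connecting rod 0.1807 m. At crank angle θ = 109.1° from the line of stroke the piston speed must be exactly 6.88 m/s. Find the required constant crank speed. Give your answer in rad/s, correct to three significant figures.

189

For an in-line slider-crank, |v_piston| = rω|sinθ|·[1 + r cosθ/√(L² − r² sin²θ)].
With r = 0.0417 m, L = 0.1807 m, θ = 109.1°: the bracketed kinematic factor |dx/dθ| = 0.036356 m.
ω = v/|dx/dθ| = 6.88/0.036356 = 189.24 rad/s.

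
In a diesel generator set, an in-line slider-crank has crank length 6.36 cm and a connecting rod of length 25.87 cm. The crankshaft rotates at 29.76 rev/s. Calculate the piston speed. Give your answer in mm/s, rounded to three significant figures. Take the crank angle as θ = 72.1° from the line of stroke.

ω = 2π·29.8 = 187 rad/s
For an in-line slider-crank, x = r cosθ + √(L² − r² sin²θ), so v = −rω sinθ·[1 + r cosθ/√(L² − r² sin²θ)].
With r = 0.0636 m, L = 0.2587 m, θ = 72.1°: √(L² − r² sin²θ) = 0.25152 m.
v = −0.0636·187·0.95159·[1 + 0.0636·0.30736/0.25152] = -12.196 m/s.
|v| = 12.196 m/s = 12196 mm/s.

12200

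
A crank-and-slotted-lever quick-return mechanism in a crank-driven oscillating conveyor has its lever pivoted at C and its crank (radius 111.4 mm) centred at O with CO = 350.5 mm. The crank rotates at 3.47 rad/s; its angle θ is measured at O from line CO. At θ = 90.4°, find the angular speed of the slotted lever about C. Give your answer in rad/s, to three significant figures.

0.313

ω = 3.47 rad/s
Crank pin A relative to C: A = (d + r cosθ, r sinθ); lever angle φ = atan2(r sinθ, d + r cosθ).
Differentiating tanφ: φ̇ = rω(d cosθ + r)/(d² + r² + 2dr cosθ).
d² + r² + 2dr cosθ = |CA|² = 0.134715 m²;  d cosθ + r = +0.10895 m.
|ω_lever| = |0.1114·3.47·+0.10895| / 0.134715 = 0.31264 rad/s.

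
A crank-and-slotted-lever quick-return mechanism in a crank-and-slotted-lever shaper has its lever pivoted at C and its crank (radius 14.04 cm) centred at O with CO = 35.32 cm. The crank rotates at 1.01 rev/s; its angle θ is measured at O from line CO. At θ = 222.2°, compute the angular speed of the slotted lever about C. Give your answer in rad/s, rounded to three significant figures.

1.52

ω = 6.346 rad/s (from 1.01 rev/s).
Crank pin A relative to C: A = (d + r cosθ, r sinθ); lever angle φ = atan2(r sinθ, d + r cosθ).
Differentiating tanφ: φ̇ = rω(d cosθ + r)/(d² + r² + 2dr cosθ).
d² + r² + 2dr cosθ = |CA|² = 0.0709905 m²;  d cosθ + r = -0.12125 m.
|ω_lever| = |0.1404·6.346·-0.12125| / 0.0709905 = 1.5218 rad/s.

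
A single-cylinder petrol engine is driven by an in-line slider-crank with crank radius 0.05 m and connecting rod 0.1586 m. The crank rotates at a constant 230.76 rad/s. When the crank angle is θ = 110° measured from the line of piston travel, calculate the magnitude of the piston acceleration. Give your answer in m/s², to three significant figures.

1570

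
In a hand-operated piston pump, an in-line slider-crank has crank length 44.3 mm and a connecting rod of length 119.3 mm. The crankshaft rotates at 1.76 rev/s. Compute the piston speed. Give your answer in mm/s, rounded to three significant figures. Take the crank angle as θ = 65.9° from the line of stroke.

ω = 2π·1.76 = 11.06 rad/s
For an in-line slider-crank, x = r cosθ + √(L² − r² sin²θ), so v = −rω sinθ·[1 + r cosθ/√(L² − r² sin²θ)].
With r = 0.0443 m, L = 0.1193 m, θ = 65.9°: √(L² − r² sin²θ) = 0.11224 m.
v = −0.0443·11.06·0.91283·[1 + 0.0443·0.40833/0.11224] = -0.51926 m/s.
|v| = 0.51926 m/s = 519.26 mm/s.

519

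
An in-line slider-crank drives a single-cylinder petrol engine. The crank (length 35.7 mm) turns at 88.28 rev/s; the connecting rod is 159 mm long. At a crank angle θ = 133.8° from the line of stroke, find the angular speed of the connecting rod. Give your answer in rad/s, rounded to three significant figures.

ω = 554.7 rad/s (converted from 88.28 rev/s).
The rod makes angle φ with the slider axis where L sinφ = r sinθ; differentiating, L cosφ·φ̇ = r ω cosθ.
L cosφ = √(L² − r² sin²θ) = 0.1569 m.
|ω_rod| = r ω |cosθ| / √(L² − r² sin²θ) = 0.0357·554.7·0.69214/0.1569 = 87.355 rad/s.

87.4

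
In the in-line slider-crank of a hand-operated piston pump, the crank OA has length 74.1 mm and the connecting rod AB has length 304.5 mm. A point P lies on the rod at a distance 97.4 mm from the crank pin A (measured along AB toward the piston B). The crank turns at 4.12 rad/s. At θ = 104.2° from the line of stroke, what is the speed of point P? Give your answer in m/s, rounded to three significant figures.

0.295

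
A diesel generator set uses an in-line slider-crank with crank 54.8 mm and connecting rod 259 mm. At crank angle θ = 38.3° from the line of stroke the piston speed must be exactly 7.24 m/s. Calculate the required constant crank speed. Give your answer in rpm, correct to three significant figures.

For an in-line slider-crank, |v_piston| = rω|sinθ|·[1 + r cosθ/√(L² − r² sin²θ)].
With r = 0.0548 m, L = 0.259 m, θ = 38.3°: the bracketed kinematic factor |dx/dθ| = 0.039653 m.
ω = v/|dx/dθ| = 7.24/0.039653 = 182.59 rad/s.
N = 60ω/(2π) = 1743.6 rpm.

1740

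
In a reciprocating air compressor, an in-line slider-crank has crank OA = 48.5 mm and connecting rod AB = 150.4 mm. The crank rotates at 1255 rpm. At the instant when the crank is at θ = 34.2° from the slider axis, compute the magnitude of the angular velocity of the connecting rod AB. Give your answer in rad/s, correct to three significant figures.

35.6

ω = 131.4 rad/s (converted from 1255 rpm).
The rod makes angle φ with the slider axis where L sinφ = r sinθ; differentiating, L cosφ·φ̇ = r ω cosθ.
L cosφ = √(L² − r² sin²θ) = 0.14791 m.
|ω_rod| = r ω |cosθ| / √(L² − r² sin²θ) = 0.0485·131.4·0.82708/0.14791 = 35.642 rad/s.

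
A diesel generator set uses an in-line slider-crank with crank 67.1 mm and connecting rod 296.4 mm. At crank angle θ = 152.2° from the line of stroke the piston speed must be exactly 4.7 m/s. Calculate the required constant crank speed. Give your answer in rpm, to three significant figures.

1800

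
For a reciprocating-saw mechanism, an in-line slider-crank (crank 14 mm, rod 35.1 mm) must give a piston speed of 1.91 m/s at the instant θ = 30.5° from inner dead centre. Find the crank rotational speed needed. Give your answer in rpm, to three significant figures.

1900

For an in-line slider-crank, |v_piston| = rω|sinθ|·[1 + r cosθ/√(L² − r² sin²θ)].
With r = 0.014 m, L = 0.0351 m, θ = 30.5°: the bracketed kinematic factor |dx/dθ| = 0.0095991 m.
ω = v/|dx/dθ| = 1.91/0.0095991 = 198.98 rad/s.
N = 60ω/(2π) = 1900.1 rpm.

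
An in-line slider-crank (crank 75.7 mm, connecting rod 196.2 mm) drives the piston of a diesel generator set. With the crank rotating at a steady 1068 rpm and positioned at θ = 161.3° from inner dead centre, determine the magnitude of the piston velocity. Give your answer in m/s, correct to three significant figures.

1.71

ω = 2π·1068/60 = 111.8 rad/s
For an in-line slider-crank, x = r cosθ + √(L² − r² sin²θ), so v = −rω sinθ·[1 + r cosθ/√(L² − r² sin²θ)].
With r = 0.0757 m, L = 0.1962 m, θ = 161.3°: √(L² − r² sin²θ) = 0.19469 m.
v = −0.0757·111.8·0.32061·[1 + 0.0757·-0.94721/0.19469] = -1.7147 m/s.
|v| = 1.7147 m/s.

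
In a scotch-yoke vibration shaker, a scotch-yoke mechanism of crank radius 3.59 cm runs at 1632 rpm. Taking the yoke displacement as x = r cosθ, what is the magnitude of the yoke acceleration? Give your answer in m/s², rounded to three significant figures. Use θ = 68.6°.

383

ω = 170.9 rad/s (from 1632 rpm).
x = r cosθ ⇒ ẍ = −rω² cosθ (ω constant).
|a| = rω²|cosθ| = 0.0359·(170.9)²·|cos 68.6°| = 382.59 m/s².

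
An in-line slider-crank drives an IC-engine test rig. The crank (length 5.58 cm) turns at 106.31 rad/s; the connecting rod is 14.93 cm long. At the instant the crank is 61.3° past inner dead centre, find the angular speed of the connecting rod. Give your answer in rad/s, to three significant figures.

20.2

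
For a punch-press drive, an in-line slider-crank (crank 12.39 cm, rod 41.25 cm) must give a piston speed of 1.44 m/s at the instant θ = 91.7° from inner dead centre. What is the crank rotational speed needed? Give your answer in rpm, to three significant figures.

112

For an in-line slider-crank, |v_piston| = rω|sinθ|·[1 + r cosθ/√(L² − r² sin²θ)].
With r = 0.1239 m, L = 0.4125 m, θ = 91.7°: the bracketed kinematic factor |dx/dθ| = 0.12269 m.
ω = v/|dx/dθ| = 1.44/0.12269 = 11.737 rad/s.
N = 60ω/(2π) = 112.08 rpm.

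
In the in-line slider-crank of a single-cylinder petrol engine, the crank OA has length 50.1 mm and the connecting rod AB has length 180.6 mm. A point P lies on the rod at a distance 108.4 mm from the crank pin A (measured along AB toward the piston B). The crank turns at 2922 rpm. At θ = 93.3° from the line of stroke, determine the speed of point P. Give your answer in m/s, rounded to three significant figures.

15.2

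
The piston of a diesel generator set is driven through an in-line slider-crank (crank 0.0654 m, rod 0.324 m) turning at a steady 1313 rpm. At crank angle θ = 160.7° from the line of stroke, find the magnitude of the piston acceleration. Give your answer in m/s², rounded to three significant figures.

ω = 2π·1313/60 = 137.5 rad/s
x(θ) = r cosθ + √(L² − r² sin²θ); with ω constant, a = ω²·d²x/dθ².
d²x/dθ² = −r cosθ − r²(cos2θ)/√u − r⁴ sin²2θ/(4u^{3/2}),  u = L² − r² sin²θ = 0.104509 m².
Substituting r = 0.0654 m, L = 0.324 m, θ = 160.7°: d²x/dθ² = +0.051332 m.
a = ω²·d²x/dθ² = (137.5)²·(+0.051332) = +970.45 m/s²;  |a| = 970.45 m/s².

970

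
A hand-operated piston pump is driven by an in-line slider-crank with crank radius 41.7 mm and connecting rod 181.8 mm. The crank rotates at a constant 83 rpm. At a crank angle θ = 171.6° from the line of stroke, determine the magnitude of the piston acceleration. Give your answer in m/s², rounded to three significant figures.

2.42

ω = 2π·83/60 = 8.692 rad/s
x(θ) = r cosθ + √(L² − r² sin²θ); with ω constant, a = ω²·d²x/dθ².
d²x/dθ² = −r cosθ − r²(cos2θ)/√u − r⁴ sin²2θ/(4u^{3/2}),  u = L² − r² sin²θ = 0.0330141 m².
Substituting r = 0.0417 m, L = 0.1818 m, θ = 171.6°: d²x/dθ² = +0.03208 m.
a = ω²·d²x/dθ² = (8.692)²·(+0.03208) = +2.4236 m/s²;  |a| = 2.4236 m/s².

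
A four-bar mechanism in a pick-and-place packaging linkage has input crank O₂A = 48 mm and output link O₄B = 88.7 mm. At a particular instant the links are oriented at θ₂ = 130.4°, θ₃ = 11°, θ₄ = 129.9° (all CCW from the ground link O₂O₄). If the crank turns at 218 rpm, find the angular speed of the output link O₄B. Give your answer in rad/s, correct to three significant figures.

ω₂ = 22.83 rad/s (from 218 rpm).
Differentiating the loop-closure r₂e^{iθ₂}+r₃e^{iθ₃}=r₁+r₄e^{iθ₄} gives r₂ω₂e^{iθ₂}+r₃ω₃e^{iθ₃}=r₄ω₄e^{iθ₄}.
Eliminating the other unknown: ω₄ = r₂ω₂ sin(θ₂−θ₃) / [r₄ sin(θ₄−θ₃)].
Numerator sine = +0.87121; denominator sine = +0.87546.
Result = 0.048·22.83·(+0.87121) / (0.0887·(+0.87546)) = +12.294 rad/s; magnitude 12.294 rad/s.

12.3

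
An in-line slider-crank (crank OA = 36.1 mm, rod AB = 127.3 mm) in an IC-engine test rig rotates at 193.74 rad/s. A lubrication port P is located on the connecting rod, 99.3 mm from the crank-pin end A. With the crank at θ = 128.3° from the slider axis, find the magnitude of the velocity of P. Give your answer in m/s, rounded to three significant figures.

ω = 193.7 rad/s.  Crank-pin speed |V_A| = rω = 6.994 m/s, perpendicular to OA.
Rod angle: sinφ = −(r/L) sinθ ⇒ φ = -12.859°; ω_rod = −rω cosθ/√(L²−r²sin²θ) = +34.927 rad/s.
V_P = V_A + ω_rod × AP, with AP = 0.0993 m along the rod.
Components: V_Px = −rω sinθ − a·ω_rod·sinφ = -4.7169 m/s;  V_Py = rω cosθ + a·ω_rod·cosφ = -0.95344 m/s.
|V_P| = √(V_Px² + V_Py²) = 4.8123 m/s.

4.81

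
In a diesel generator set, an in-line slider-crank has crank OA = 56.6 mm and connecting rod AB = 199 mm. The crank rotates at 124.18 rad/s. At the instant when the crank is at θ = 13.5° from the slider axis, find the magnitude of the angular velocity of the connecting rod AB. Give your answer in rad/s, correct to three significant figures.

34.4

ω = 124.2 rad/s
The rod makes angle φ with the slider axis where L sinφ = r sinθ; differentiating, L cosφ·φ̇ = r ω cosθ.
L cosφ = √(L² − r² sin²θ) = 0.19856 m.
|ω_rod| = r ω |cosθ| / √(L² − r² sin²θ) = 0.0566·124.2·0.97237/0.19856 = 34.42 rad/s.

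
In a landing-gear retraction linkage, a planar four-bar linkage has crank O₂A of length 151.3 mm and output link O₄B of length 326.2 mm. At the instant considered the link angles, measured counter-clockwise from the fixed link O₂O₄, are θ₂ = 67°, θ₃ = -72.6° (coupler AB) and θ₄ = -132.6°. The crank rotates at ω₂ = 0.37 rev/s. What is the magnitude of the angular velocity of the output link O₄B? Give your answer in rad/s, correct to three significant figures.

ω₂ = 2.325 rad/s (from 0.37 rev/s).
Differentiating the loop-closure r₂e^{iθ₂}+r₃e^{iθ₃}=r₁+r₄e^{iθ₄} gives r₂ω₂e^{iθ₂}+r₃ω₃e^{iθ₃}=r₄ω₄e^{iθ₄}.
Eliminating the other unknown: ω₄ = r₂ω₂ sin(θ₂−θ₃) / [r₄ sin(θ₄−θ₃)].
Numerator sine = +0.64812; denominator sine = -0.86603.
Result = 0.1513·2.325·(+0.64812) / (0.3262·(-0.86603)) = -0.80698 rad/s; magnitude 0.80698 rad/s.

0.807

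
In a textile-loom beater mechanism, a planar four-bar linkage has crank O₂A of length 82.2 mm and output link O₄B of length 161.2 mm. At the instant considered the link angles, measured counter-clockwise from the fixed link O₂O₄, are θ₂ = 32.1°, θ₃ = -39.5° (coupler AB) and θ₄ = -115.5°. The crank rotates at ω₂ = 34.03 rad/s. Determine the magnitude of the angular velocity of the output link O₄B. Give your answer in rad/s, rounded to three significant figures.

17.0

ω₂ = 34.03 rad/s
Differentiating the loop-closure r₂e^{iθ₂}+r₃e^{iθ₃}=r₁+r₄e^{iθ₄} gives r₂ω₂e^{iθ₂}+r₃ω₃e^{iθ₃}=r₄ω₄e^{iθ₄}.
Eliminating the other unknown: ω₄ = r₂ω₂ sin(θ₂−θ₃) / [r₄ sin(θ₄−θ₃)].
Numerator sine = +0.94888; denominator sine = -0.97030.
Result = 0.0822·34.03·(+0.94888) / (0.1612·(-0.97030)) = -16.97 rad/s; magnitude 16.97 rad/s.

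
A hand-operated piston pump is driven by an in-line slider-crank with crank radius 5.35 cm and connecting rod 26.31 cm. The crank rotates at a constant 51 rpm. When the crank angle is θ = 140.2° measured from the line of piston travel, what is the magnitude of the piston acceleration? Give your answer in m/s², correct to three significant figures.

ω = 2π·51/60 = 5.341 rad/s
x(θ) = r cosθ + √(L² − r² sin²θ); with ω constant, a = ω²·d²x/dθ².
d²x/dθ² = −r cosθ − r²(cos2θ)/√u − r⁴ sin²2θ/(4u^{3/2}),  u = L² − r² sin²θ = 0.0680488 m².
Substituting r = 0.0535 m, L = 0.2631 m, θ = 140.2°: d²x/dθ² = +0.039011 m.
a = ω²·d²x/dθ² = (5.341)²·(+0.039011) = +1.1127 m/s²;  |a| = 1.1127 m/s².

1.11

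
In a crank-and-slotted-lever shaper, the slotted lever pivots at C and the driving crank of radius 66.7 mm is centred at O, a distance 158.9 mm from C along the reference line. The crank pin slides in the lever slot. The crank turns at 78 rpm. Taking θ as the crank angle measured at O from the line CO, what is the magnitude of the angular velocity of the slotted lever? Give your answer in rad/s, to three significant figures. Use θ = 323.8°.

ω = 8.168 rad/s (from 78 rpm).
Crank pin A relative to C: A = (d + r cosθ, r sinθ); lever angle φ = atan2(r sinθ, d + r cosθ).
Differentiating tanφ: φ̇ = rω(d cosθ + r)/(d² + r² + 2dr cosθ).
d² + r² + 2dr cosθ = |CA|² = 0.0468034 m²;  d cosθ + r = +0.19493 m.
|ω_lever| = |0.0667·8.168·+0.19493| / 0.0468034 = 2.269 rad/s.

2.27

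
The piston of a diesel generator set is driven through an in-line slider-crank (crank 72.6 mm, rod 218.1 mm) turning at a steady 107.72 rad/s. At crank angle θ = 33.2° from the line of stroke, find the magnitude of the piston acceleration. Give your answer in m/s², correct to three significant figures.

826

ω = 107.7 rad/s
x(θ) = r cosθ + √(L² − r² sin²θ); with ω constant, a = ω²·d²x/dθ².
d²x/dθ² = −r cosθ − r²(cos2θ)/√u − r⁴ sin²2θ/(4u^{3/2}),  u = L² − r² sin²θ = 0.0459873 m².
Substituting r = 0.0726 m, L = 0.2181 m, θ = 33.2°: d²x/dθ² = -0.07118 m.
a = ω²·d²x/dθ² = (107.7)²·(-0.07118) = -825.95 m/s²;  |a| = 825.95 m/s².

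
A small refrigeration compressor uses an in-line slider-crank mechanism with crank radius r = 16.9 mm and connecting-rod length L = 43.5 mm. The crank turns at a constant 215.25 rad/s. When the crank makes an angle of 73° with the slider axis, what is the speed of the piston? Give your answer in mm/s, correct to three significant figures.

3900

ω = 215.2 rad/s
For an in-line slider-crank, x = r cosθ + √(L² − r² sin²θ), so v = −rω sinθ·[1 + r cosθ/√(L² − r² sin²θ)].
With r = 0.0169 m, L = 0.0435 m, θ = 73°: √(L² − r² sin²θ) = 0.040386 m.
v = −0.0169·215.2·0.95630·[1 + 0.0169·0.29237/0.040386] = -3.9044 m/s.
|v| = 3.9044 m/s = 3904.4 mm/s.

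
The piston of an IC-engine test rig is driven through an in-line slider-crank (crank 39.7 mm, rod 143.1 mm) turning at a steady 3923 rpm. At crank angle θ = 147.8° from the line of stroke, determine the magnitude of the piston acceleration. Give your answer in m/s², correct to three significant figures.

ω = 2π·3923/60 = 410.8 rad/s
x(θ) = r cosθ + √(L² − r² sin²θ); with ω constant, a = ω²·d²x/dθ².
d²x/dθ² = −r cosθ − r²(cos2θ)/√u − r⁴ sin²2θ/(4u^{3/2}),  u = L² − r² sin²θ = 0.0200301 m².
Substituting r = 0.0397 m, L = 0.1431 m, θ = 147.8°: d²x/dθ² = +0.028604 m.
a = ω²·d²x/dθ² = (410.8)²·(+0.028604) = +4827.5 m/s²;  |a| = 4827.5 m/s².

4830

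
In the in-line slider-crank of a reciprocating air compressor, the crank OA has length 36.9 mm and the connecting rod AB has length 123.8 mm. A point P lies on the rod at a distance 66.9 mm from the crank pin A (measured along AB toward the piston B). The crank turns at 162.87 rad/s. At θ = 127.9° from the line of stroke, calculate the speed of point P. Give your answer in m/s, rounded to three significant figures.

4.59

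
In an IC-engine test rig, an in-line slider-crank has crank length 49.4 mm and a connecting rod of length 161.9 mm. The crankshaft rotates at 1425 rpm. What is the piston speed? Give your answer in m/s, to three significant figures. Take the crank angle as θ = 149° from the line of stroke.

ω = 2π·1425/60 = 149.2 rad/s
For an in-line slider-crank, x = r cosθ + √(L² − r² sin²θ), so v = −rω sinθ·[1 + r cosθ/√(L² − r² sin²θ)].
With r = 0.0494 m, L = 0.1619 m, θ = 149°: √(L² − r² sin²θ) = 0.15989 m.
v = −0.0494·149.2·0.51504·[1 + 0.0494·-0.85717/0.15989] = -2.7912 m/s.
|v| = 2.7912 m/s.

2.79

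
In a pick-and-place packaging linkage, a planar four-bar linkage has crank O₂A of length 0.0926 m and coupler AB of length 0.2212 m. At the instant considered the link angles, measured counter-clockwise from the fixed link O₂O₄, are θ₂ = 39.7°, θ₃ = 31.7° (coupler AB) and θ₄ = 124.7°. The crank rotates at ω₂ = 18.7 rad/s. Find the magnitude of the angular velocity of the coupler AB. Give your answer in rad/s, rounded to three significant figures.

7.81

ω₂ = 18.7 rad/s
Differentiating the loop-closure r₂e^{iθ₂}+r₃e^{iθ₃}=r₁+r₄e^{iθ₄} gives r₂ω₂e^{iθ₂}+r₃ω₃e^{iθ₃}=r₄ω₄e^{iθ₄}.
Eliminating the other unknown: ω₃ = r₂ω₂ sin(θ₄−θ₂) / [r₃ sin(θ₃−θ₄)].
Numerator sine = +0.99619; denominator sine = -0.99863.
Result = 0.0926·18.7·(+0.99619) / (0.2212·(-0.99863)) = -7.8092 rad/s; magnitude 7.8092 rad/s.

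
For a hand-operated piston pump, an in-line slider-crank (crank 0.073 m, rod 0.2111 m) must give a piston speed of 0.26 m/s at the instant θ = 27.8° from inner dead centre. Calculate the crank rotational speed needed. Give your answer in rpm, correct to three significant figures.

For an in-line slider-crank, |v_piston| = rω|sinθ|·[1 + r cosθ/√(L² − r² sin²θ)].
With r = 0.073 m, L = 0.2111 m, θ = 27.8°: the bracketed kinematic factor |dx/dθ| = 0.044599 m.
ω = v/|dx/dθ| = 0.26/0.044599 = 5.8297 rad/s.
N = 60ω/(2π) = 55.67 rpm.

55.7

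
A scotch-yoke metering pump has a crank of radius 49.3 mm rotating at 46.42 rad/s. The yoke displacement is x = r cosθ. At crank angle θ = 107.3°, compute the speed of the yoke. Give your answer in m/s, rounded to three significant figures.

2.18

ω = 46.42 rad/s
x = r cosθ ⇒ ẋ = −rω sinθ.
|v| = rω|sinθ| = 0.0493·46.42·|sin 107.3°| = 2.185 m/s.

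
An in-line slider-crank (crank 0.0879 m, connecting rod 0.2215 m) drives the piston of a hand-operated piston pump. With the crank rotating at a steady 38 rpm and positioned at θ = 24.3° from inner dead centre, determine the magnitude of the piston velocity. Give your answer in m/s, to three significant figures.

0.197

ω = 2π·38/60 = 3.979 rad/s
For an in-line slider-crank, x = r cosθ + √(L² − r² sin²θ), so v = −rω sinθ·[1 + r cosθ/√(L² − r² sin²θ)].
With r = 0.0879 m, L = 0.2215 m, θ = 24.3°: √(L² − r² sin²θ) = 0.21853 m.
v = −0.0879·3.979·0.41151·[1 + 0.0879·0.91140/0.21853] = -0.19671 m/s.
|v| = 0.19671 m/s.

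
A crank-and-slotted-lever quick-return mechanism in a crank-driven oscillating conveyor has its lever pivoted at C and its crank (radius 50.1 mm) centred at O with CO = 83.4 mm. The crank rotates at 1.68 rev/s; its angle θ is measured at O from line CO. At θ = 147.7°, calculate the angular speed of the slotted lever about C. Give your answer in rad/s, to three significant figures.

4.49

ω = 10.56 rad/s (from 1.68 rev/s).
Crank pin A relative to C: A = (d + r cosθ, r sinθ); lever angle φ = atan2(r sinθ, d + r cosθ).
Differentiating tanφ: φ̇ = rω(d cosθ + r)/(d² + r² + 2dr cosθ).
d² + r² + 2dr cosθ = |CA|² = 0.00240199 m²;  d cosθ + r = -0.020395 m.
|ω_lever| = |0.0501·10.56·-0.020395| / 0.00240199 = 4.4903 rad/s.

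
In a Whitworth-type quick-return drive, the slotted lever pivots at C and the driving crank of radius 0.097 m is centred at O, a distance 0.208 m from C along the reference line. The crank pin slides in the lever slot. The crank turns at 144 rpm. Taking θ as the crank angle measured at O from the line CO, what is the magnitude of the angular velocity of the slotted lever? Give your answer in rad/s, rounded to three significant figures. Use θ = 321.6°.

4.51

ω = 15.08 rad/s (from 144 rpm).
Crank pin A relative to C: A = (d + r cosθ, r sinθ); lever angle φ = atan2(r sinθ, d + r cosθ).
Differentiating tanφ: φ̇ = rω(d cosθ + r)/(d² + r² + 2dr cosθ).
d² + r² + 2dr cosθ = |CA|² = 0.0842966 m²;  d cosθ + r = +0.26001 m.
|ω_lever| = |0.097·15.08·+0.26001| / 0.0842966 = 4.5117 rad/s.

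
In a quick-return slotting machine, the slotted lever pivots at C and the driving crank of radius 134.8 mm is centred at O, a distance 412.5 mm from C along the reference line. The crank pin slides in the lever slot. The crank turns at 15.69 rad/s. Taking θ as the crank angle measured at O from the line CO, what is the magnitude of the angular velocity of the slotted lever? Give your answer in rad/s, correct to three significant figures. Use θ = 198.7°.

6.52

ω = 15.69 rad/s
Crank pin A relative to C: A = (d + r cosθ, r sinθ); lever angle φ = atan2(r sinθ, d + r cosθ).
Differentiating tanφ: φ̇ = rω(d cosθ + r)/(d² + r² + 2dr cosθ).
d² + r² + 2dr cosθ = |CA|² = 0.082988 m²;  d cosθ + r = -0.25592 m.
|ω_lever| = |0.1348·15.69·-0.25592| / 0.082988 = 6.5224 rad/s.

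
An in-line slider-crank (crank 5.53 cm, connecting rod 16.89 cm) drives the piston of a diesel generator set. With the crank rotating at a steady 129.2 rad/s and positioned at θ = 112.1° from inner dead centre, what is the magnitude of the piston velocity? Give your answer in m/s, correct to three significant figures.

5.76

ω = 129.2 rad/s
For an in-line slider-crank, x = r cosθ + √(L² − r² sin²θ), so v = −rω sinθ·[1 + r cosθ/√(L² − r² sin²θ)].
With r = 0.0553 m, L = 0.1689 m, θ = 112.1°: √(L² − r² sin²θ) = 0.16094 m.
v = −0.0553·129.2·0.92653·[1 + 0.0553·-0.37622/0.16094] = -5.7641 m/s.
|v| = 5.7641 m/s.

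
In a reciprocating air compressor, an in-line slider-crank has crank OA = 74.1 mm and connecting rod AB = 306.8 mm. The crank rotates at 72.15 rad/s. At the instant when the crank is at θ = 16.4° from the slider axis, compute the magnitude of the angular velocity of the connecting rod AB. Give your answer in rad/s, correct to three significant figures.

16.8

ω = 72.15 rad/s
The rod makes angle φ with the slider axis where L sinφ = r sinθ; differentiating, L cosφ·φ̇ = r ω cosθ.
L cosφ = √(L² − r² sin²θ) = 0.30609 m.
|ω_rod| = r ω |cosθ| / √(L² − r² sin²θ) = 0.0741·72.15·0.95931/0.30609 = 16.756 rad/s.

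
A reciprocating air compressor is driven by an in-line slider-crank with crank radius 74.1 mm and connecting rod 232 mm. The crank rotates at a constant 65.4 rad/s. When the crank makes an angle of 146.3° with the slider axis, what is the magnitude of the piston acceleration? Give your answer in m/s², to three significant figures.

222

ω = 65.4 rad/s
x(θ) = r cosθ + √(L² − r² sin²θ); with ω constant, a = ω²·d²x/dθ².
d²x/dθ² = −r cosθ − r²(cos2θ)/√u − r⁴ sin²2θ/(4u^{3/2}),  u = L² − r² sin²θ = 0.0521336 m².
Substituting r = 0.0741 m, L = 0.232 m, θ = 146.3°: d²x/dθ² = +0.051867 m.
a = ω²·d²x/dθ² = (65.4)²·(+0.051867) = +221.84 m/s²;  |a| = 221.84 m/s².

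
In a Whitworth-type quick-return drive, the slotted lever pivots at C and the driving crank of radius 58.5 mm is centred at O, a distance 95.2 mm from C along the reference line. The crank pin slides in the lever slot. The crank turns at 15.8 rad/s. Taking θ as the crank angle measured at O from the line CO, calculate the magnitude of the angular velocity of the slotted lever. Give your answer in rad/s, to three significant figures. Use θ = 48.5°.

ω = 15.8 rad/s
Crank pin A relative to C: A = (d + r cosθ, r sinθ); lever angle φ = atan2(r sinθ, d + r cosθ).
Differentiating tanφ: φ̇ = rω(d cosθ + r)/(d² + r² + 2dr cosθ).
d² + r² + 2dr cosθ = |CA|² = 0.0198658 m²;  d cosθ + r = +0.12158 m.
|ω_lever| = |0.0585·15.8·+0.12158| / 0.0198658 = 5.6568 rad/s.

5.66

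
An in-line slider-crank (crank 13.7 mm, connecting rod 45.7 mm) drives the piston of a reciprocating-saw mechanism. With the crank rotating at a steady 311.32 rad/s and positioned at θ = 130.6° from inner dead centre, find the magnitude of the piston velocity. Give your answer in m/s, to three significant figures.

2.59

ω = 311.3 rad/s
For an in-line slider-crank, x = r cosθ + √(L² − r² sin²θ), so v = −rω sinθ·[1 + r cosθ/√(L² − r² sin²θ)].
With r = 0.0137 m, L = 0.0457 m, θ = 130.6°: √(L² − r² sin²θ) = 0.0445 m.
v = −0.0137·311.3·0.75927·[1 + 0.0137·-0.65077/0.0445] = -2.5896 m/s.
|v| = 2.5896 m/s.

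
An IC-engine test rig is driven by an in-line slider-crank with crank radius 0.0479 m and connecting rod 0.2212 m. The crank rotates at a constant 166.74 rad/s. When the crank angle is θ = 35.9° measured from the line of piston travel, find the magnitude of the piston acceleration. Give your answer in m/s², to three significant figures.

1170

ω = 166.7 rad/s
x(θ) = r cosθ + √(L² − r² sin²θ); with ω constant, a = ω²·d²x/dθ².
d²x/dθ² = −r cosθ − r²(cos2θ)/√u − r⁴ sin²2θ/(4u^{3/2}),  u = L² − r² sin²θ = 0.0481405 m².
Substituting r = 0.0479 m, L = 0.2212 m, θ = 35.9°: d²x/dθ² = -0.04218 m.
a = ω²·d²x/dθ² = (166.7)²·(-0.04218) = -1172.7 m/s²;  |a| = 1172.7 m/s².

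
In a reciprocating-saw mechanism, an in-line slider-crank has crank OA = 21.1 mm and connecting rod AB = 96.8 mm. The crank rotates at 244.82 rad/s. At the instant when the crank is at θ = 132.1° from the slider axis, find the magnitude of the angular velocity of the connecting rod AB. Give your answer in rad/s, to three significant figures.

36.3

ω = 244.8 rad/s
The rod makes angle φ with the slider axis where L sinφ = r sinθ; differentiating, L cosφ·φ̇ = r ω cosθ.
L cosφ = √(L² − r² sin²θ) = 0.095526 m.
|ω_rod| = r ω |cosθ| / √(L² − r² sin²θ) = 0.0211·244.8·0.67043/0.095526 = 36.254 rad/s.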